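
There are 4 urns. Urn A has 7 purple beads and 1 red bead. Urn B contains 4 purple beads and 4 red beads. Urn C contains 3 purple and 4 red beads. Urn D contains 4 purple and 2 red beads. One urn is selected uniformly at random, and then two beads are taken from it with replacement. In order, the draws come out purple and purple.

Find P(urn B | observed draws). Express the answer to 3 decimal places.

For each hypothesis, P(data | H) works out to: P(data | urn A) = (7/8)(7/8) = 0.76562; P(data | urn B) = (4/8)(4/8) = 0.25; P(data | urn C) = (3/7)(3/7) = 0.18367; P(data | urn D) = (4/6)(4/6) = 0.44444.
The prior-weighted likelihoods are 1/4 · 0.76562 = 0.19141, 1/4 · 0.25 = 0.0625, 1/4 · 0.18367 = 0.045918, 1/4 · 0.44444 = 0.11111; summing to 0.41094.
Hence P(urn B | data) = (0.0625) / (0.41094) = 0.15209.

0.152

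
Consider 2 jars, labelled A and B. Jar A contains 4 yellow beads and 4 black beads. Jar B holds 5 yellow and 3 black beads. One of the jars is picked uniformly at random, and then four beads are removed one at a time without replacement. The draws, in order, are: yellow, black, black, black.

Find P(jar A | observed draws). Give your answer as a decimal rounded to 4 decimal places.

0.7619

The likelihood of the observed sequence under each hypothesis: P(data | jar A) = (4/8)(4/7)(3/6)(2/5) = 2/35; P(data | jar B) = (5/8)(3/7)(2/6)(1/5) = 1/56.
The prior-weighted likelihoods are 1/2 · 2/35 = 1/35, 1/2 · 1/56 = 1/112; these sum to 3/80.
So P(jar A | data) = (1/35) / (3/80) = 16/21.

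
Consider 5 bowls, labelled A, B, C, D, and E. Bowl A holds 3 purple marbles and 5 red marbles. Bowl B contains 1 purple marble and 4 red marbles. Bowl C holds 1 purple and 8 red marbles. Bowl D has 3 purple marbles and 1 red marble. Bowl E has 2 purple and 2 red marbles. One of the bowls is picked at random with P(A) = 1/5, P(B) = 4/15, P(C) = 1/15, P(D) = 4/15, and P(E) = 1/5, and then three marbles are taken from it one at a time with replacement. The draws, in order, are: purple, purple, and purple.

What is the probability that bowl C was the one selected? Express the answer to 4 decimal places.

0.0006

Under each hypothesis, the probability of the observed sequence is: P(data | bowl A) = (3/8)(3/8)(3/8) = 0.052734; P(data | bowl B) = (1/5)(1/5)(1/5) = 0.008; P(data | bowl C) = (1/9)(1/9)(1/9) = 0.0013717; P(data | bowl D) = (3/4)(3/4)(3/4) = 0.42188; P(data | bowl E) = (2/4)(2/4)(2/4) = 0.125.
Multiplying each by its prior: 1/5 · 0.052734 = 0.010547, 4/15 · 0.008 = 0.0021333, 1/15 · 0.0013717 = 9.1449e-05, 4/15 · 0.42188 = 0.1125, 1/5 · 0.125 = 0.025; with total 0.15027.
By Bayes' rule, P(bowl C | data) = (9.1449e-05) / (0.15027) = 0.00060856.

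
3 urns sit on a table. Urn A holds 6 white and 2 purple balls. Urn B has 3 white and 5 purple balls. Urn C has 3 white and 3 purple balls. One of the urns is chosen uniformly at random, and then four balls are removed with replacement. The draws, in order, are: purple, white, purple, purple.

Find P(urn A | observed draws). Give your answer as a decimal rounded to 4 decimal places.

0.0707

Compute the likelihood of the observed sequence for each case: P(data | urn A) = (2/8)(6/8)(2/8)(2/8) = 0.011719; P(data | urn B) = (5/8)(3/8)(5/8)(5/8) = 0.091553; P(data | urn C) = (3/6)(3/6)(3/6)(3/6) = 0.0625.
Multiplying each by its prior: 1/3 · 0.011719 = 0.0039062, 1/3 · 0.091553 = 0.030518, 1/3 · 0.0625 = 0.020833; with total 0.055257.
So P(urn A | data) = (0.0039062) / (0.055257) = 0.070692.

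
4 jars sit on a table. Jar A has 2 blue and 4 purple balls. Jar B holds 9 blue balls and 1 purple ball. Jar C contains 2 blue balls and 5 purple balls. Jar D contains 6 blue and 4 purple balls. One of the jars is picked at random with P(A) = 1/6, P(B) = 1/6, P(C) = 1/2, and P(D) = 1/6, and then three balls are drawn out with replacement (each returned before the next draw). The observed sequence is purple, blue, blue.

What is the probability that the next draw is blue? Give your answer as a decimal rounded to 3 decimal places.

Compute the likelihood of the observed sequence for each case: P(data | jar A) = (4/6)(2/6)(2/6) = 0.074074; P(data | jar B) = (1/10)(9/10)(9/10) = 0.081; P(data | jar C) = (5/7)(2/7)(2/7) = 0.058309; P(data | jar D) = (4/10)(6/10)(6/10) = 0.144.
Weighting by the prior gives 1/6 · 0.074074 = 0.012346, 1/6 · 0.081 = 0.0135, 1/2 · 0.058309 = 0.029155, 1/6 · 0.144 = 0.024; these sum to 0.079.
The posterior is then P(jar A | data) = 0.15627, P(jar B | data) = 0.17089, P(jar C | data) = 0.36904, P(jar D | data) = 0.3038.
The predictive probability is P(blue next | data) = (1/3)(0.15627) + (9/10)(0.17089) + (2/7)(0.36904) + (3/5)(0.3038) = 0.49361.

0.494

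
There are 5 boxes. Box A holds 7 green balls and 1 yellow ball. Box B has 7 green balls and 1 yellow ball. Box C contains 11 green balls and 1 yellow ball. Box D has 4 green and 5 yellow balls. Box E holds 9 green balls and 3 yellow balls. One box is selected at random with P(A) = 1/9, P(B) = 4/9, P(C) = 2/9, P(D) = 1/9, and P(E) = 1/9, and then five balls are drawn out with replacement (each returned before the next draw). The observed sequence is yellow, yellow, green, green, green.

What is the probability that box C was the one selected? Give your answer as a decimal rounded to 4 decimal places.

Compute the likelihood of the observed sequence for each case: P(data | box A) = (1/8)(1/8)(7/8)(7/8)(7/8) = 0.010468; P(data | box B) = (1/8)(1/8)(7/8)(7/8)(7/8) = 0.010468; P(data | box C) = (1/12)(1/12)(11/12)(11/12)(11/12) = 0.005349; P(data | box D) = (5/9)(5/9)(4/9)(4/9)(4/9) = 0.027096; P(data | box E) = (3/12)(3/12)(9/12)(9/12)(9/12) = 0.026367.
Multiplying each by its prior: 1/9 · 0.010468 = 0.0011631, 4/9 · 0.010468 = 0.0046522, 2/9 · 0.005349 = 0.0011887, 1/9 · 0.027096 = 0.0030107, 1/9 · 0.026367 = 0.0029297; summing to 0.012944.
By Bayes' rule, P(box C | data) = (0.0011887) / (0.012944) = 0.091829.

0.0918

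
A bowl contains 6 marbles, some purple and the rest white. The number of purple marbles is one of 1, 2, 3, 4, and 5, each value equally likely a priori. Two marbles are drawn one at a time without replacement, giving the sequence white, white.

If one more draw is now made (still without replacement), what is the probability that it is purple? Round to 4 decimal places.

0.4375

For each hypothesis, P(data | H) works out to: P(data | r = 1) = (5/6)(4/5) = 2/3; P(data | r = 2) = (4/6)(3/5) = 2/5; P(data | r = 3) = (3/6)(2/5) = 1/5; P(data | r = 4) = (2/6)(1/5) = 1/15; P(data | r = 5) = (1/6)(0/5) = 0.
Multiplying each by its prior: 1/5 · 2/3 = 2/15, 1/5 · 2/5 = 2/25, 1/5 · 1/5 = 1/25, 1/5 · 1/15 = 1/75, 1/5 · 0 = 0; summing to 4/15.
The posterior is then P(r = 1 | data) = 1/2, P(r = 2 | data) = 3/10, P(r = 3 | data) = 3/20, P(r = 4 | data) = 1/20, P(r = 5 | data) = 0.
Averaging over the posterior, P(purple next | data) = (1/4)(1/2) + (1/2)(3/10) + (3/4)(3/20) + (1)(1/20) = 7/16.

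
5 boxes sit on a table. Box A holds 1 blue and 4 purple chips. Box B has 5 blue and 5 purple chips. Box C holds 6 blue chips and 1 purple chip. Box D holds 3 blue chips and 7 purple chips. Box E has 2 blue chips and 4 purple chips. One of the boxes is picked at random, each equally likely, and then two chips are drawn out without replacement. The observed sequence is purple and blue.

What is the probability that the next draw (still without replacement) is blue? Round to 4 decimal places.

0.3630

For each hypothesis, P(data | H) works out to: P(data | box A) = (4/5)(1/4) = 0.2; P(data | box B) = (5/10)(5/9) = 0.27778; P(data | box C) = (1/7)(6/6) = 0.14286; P(data | box D) = (7/10)(3/9) = 0.23333; P(data | box E) = (4/6)(2/5) = 0.26667.
Weighting by the prior gives 1/5 · 0.2 = 0.04, 1/5 · 0.27778 = 0.055556, 1/5 · 0.14286 = 0.028571, 1/5 · 0.23333 = 0.046667, 1/5 · 0.26667 = 0.053333; with total 0.22413.
Dividing through by the total gives posterior P(box A | data) = 0.17847, P(box B | data) = 0.24788, P(box C | data) = 0.12748, P(box D | data) = 0.20822, P(box E | data) = 0.23796.
Averaging over the posterior, P(blue next | data) = (0)(0.17847) + (1/2)(0.24788) + (1)(0.12748) + (1/4)(0.20822) + (1/4)(0.23796) = 0.36296.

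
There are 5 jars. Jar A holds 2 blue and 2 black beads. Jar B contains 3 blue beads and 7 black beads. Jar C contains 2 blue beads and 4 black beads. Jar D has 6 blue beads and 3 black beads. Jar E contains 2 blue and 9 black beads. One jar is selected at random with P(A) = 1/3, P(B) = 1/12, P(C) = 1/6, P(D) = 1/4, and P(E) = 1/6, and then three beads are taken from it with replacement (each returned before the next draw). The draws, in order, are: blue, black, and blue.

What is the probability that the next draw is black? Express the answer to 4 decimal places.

0.4838

Under each hypothesis, the probability of the observed sequence is: P(data | jar A) = (2/4)(2/4)(2/4) = 0.125; P(data | jar B) = (3/10)(7/10)(3/10) = 0.063; P(data | jar C) = (2/6)(4/6)(2/6) = 0.074074; P(data | jar D) = (6/9)(3/9)(6/9) = 0.14815; P(data | jar E) = (2/11)(9/11)(2/11) = 0.027047.
Weighting by the prior gives 1/3 · 0.125 = 0.041667, 1/12 · 0.063 = 0.00525, 1/6 · 0.074074 = 0.012346, 1/4 · 0.14815 = 0.037037, 1/6 · 0.027047 = 0.0045079; summing to 0.10081.
Normalising, the posterior is P(jar A | data) = 0.41333, P(jar B | data) = 0.05208, P(jar C | data) = 0.12247, P(jar D | data) = 0.3674, P(jar E | data) = 0.044718.
Averaging over the posterior, P(black next | data) = (1/2)(0.41333) + (7/10)(0.05208) + (2/3)(0.12247) + (1/3)(0.3674) + (9/11)(0.044718) = 0.48382.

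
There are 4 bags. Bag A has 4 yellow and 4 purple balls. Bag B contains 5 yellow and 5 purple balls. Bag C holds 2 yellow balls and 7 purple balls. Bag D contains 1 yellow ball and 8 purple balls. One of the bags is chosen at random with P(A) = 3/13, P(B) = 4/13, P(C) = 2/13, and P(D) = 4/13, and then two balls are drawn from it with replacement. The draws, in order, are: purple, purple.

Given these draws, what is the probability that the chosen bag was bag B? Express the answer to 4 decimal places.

0.1634

Under each hypothesis, the probability of the observed sequence is: P(data | bag A) = (4/8)(4/8) = 0.25; P(data | bag B) = (5/10)(5/10) = 0.25; P(data | bag C) = (7/9)(7/9) = 0.60494; P(data | bag D) = (8/9)(8/9) = 0.79012.
Multiplying each by its prior: 3/13 · 0.25 = 0.057692, 4/13 · 0.25 = 0.076923, 2/13 · 0.60494 = 0.093067, 4/13 · 0.79012 = 0.24311; with total 0.4708.
So P(bag B | data) = (0.076923) / (0.4708) = 0.16339.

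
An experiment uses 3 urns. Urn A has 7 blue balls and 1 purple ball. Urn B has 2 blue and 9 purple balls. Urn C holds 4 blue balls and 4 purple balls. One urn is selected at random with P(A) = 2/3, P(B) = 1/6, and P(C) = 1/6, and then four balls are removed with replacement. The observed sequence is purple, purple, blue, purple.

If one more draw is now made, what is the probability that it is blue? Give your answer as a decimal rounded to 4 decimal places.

0.3276

Compute the likelihood of the observed sequence for each case: P(data | urn A) = (1/8)(1/8)(7/8)(1/8) = 0.001709; P(data | urn B) = (9/11)(9/11)(2/11)(9/11) = 0.099583; P(data | urn C) = (4/8)(4/8)(4/8)(4/8) = 0.0625.
Multiplying each by its prior: 2/3 · 0.001709 = 0.0011393, 1/6 · 0.099583 = 0.016597, 1/6 · 0.0625 = 0.010417; summing to 0.028153.
Dividing through by the total gives posterior P(urn A | data) = 0.040469, P(urn B | data) = 0.58953, P(urn C | data) = 0.37.
The predictive probability is P(blue next | data) = (7/8)(0.040469) + (2/11)(0.58953) + (1/2)(0.37) = 0.3276.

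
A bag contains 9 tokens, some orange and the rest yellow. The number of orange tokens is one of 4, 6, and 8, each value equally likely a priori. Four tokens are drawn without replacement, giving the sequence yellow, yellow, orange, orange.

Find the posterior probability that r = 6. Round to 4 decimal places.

For each hypothesis, P(data | H) works out to: P(data | r = 4) = (5/9)(4/8)(4/7)(3/6) = 5/63; P(data | r = 6) = (3/9)(2/8)(6/7)(5/6) = 5/84; P(data | r = 8) = (1/9)(0/8) = 0.
Weighting by the prior gives 1/3 · 5/63 = 5/189, 1/3 · 5/84 = 5/252, 1/3 · 0 = 0; with total 5/108.
By Bayes' rule, P(r = 6 | data) = (5/252) / (5/108) = 3/7.

0.4286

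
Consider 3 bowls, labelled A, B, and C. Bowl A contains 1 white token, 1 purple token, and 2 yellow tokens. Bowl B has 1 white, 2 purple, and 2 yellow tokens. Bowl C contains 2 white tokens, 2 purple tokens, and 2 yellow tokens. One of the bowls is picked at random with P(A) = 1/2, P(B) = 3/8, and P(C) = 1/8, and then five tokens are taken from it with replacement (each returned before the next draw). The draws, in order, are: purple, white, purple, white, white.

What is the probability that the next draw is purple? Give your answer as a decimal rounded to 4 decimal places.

Under each hypothesis, the probability of the observed sequence is: P(data | bowl A) = (1/4)(1/4)(1/4)(1/4)(1/4) = 0.00097656; P(data | bowl B) = (2/5)(1/5)(2/5)(1/5)(1/5) = 0.00128; P(data | bowl C) = (2/6)(2/6)(2/6)(2/6)(2/6) = 0.0041152.
The prior-weighted likelihoods are 1/2 · 0.00097656 = 0.00048828, 3/8 · 0.00128 = 0.00048, 1/8 · 0.0041152 = 0.0005144; these sum to 0.0014827.
The posterior is then P(bowl A | data) = 0.32932, P(bowl B | data) = 0.32374, P(bowl C | data) = 0.34694.
So P(purple next | data) = Σ P(purple next | H) P(H | data) = (1/4)(0.32932) + (2/5)(0.32374) + (1/3)(0.34694) = 0.32747.

0.3275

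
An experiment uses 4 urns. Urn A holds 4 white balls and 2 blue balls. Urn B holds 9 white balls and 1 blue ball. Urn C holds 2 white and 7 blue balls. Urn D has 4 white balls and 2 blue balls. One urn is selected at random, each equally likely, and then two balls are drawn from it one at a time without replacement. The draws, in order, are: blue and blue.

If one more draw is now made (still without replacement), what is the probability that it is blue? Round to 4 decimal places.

0.5814

The likelihood of the observed sequence under each hypothesis: P(data | urn A) = (2/6)(1/5) = 1/15; P(data | urn B) = (1/10)(0/9) = 0; P(data | urn C) = (7/9)(6/8) = 7/12; P(data | urn D) = (2/6)(1/5) = 1/15.
The prior-weighted likelihoods are 1/4 · 1/15 = 1/60, 1/4 · 0 = 0, 1/4 · 7/12 = 7/48, 1/4 · 1/15 = 1/60; with total 43/240.
The posterior is then P(urn A | data) = 4/43, P(urn B | data) = 0, P(urn C | data) = 35/43, P(urn D | data) = 4/43.
So P(blue next | data) = Σ P(blue next | H) P(H | data) = (0)(4/43) + (5/7)(35/43) + (0)(4/43) = 25/43.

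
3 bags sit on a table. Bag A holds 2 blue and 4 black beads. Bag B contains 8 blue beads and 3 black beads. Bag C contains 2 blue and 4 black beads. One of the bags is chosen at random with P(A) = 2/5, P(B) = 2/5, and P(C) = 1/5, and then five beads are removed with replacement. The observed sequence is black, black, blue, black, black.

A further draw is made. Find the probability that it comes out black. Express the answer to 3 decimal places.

Compute the likelihood of the observed sequence for each case: P(data | bag A) = (4/6)(4/6)(2/6)(4/6)(4/6) = 0.065844; P(data | bag B) = (3/11)(3/11)(8/11)(3/11)(3/11) = 0.0040236; P(data | bag C) = (4/6)(4/6)(2/6)(4/6)(4/6) = 0.065844.
Multiplying each by its prior: 2/5 · 0.065844 = 0.026337, 2/5 · 0.0040236 = 0.0016094, 1/5 · 0.065844 = 0.013169; with total 0.041116.
The posterior is then P(bag A | data) = 0.64057, P(bag B | data) = 0.039144, P(bag C | data) = 0.32029.
So P(black next | data) = Σ P(black next | H) P(H | data) = (2/3)(0.64057) + (3/11)(0.039144) + (2/3)(0.32029) = 0.65125.

0.651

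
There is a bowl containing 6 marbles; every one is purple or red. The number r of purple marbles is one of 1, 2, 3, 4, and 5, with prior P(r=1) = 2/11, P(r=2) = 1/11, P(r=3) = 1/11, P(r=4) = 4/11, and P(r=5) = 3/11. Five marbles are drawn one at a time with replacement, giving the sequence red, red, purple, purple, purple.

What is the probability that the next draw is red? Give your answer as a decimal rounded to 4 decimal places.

Compute the likelihood of the observed sequence for each case: P(data | r = 1) = (5/6)(5/6)(1/6)(1/6)(1/6) = 0.003215; P(data | r = 2) = (4/6)(4/6)(2/6)(2/6)(2/6) = 0.016461; P(data | r = 3) = (3/6)(3/6)(3/6)(3/6)(3/6) = 0.03125; P(data | r = 4) = (2/6)(2/6)(4/6)(4/6)(4/6) = 0.032922; P(data | r = 5) = (1/6)(1/6)(5/6)(5/6)(5/6) = 0.016075.
Weighting by the prior gives 2/11 · 0.003215 = 0.00058455, 1/11 · 0.016461 = 0.0014964, 1/11 · 0.03125 = 0.0028409, 4/11 · 0.032922 = 0.011972, 3/11 · 0.016075 = 0.0043841; with total 0.021278.
The posterior is then P(r = 1 | data) = 0.027473, P(r = 2 | data) = 0.07033, P(r = 3 | data) = 0.13352, P(r = 4 | data) = 0.56264, P(r = 5 | data) = 0.20604.
So P(red next | data) = Σ P(red next | H) P(H | data) = (5/6)(0.027473) + (2/3)(0.07033) + (1/2)(0.13352) + (1/3)(0.56264) + (1/6)(0.20604) = 0.35842.

0.3584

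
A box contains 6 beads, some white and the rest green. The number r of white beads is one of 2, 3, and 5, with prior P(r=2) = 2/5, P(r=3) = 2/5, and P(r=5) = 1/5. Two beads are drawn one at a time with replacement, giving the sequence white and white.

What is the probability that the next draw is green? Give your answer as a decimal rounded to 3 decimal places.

Under each hypothesis, the probability of the observed sequence is: P(data | r = 2) = (2/6)(2/6) = 1/9; P(data | r = 3) = (3/6)(3/6) = 1/4; P(data | r = 5) = (5/6)(5/6) = 25/36.
The prior-weighted likelihoods are 2/5 · 1/9 = 2/45, 2/5 · 1/4 = 1/10, 1/5 · 25/36 = 5/36; summing to 17/60.
Dividing through by the total gives posterior P(r = 2 | data) = 8/51, P(r = 3 | data) = 6/17, P(r = 5 | data) = 25/51.
The predictive probability is P(green next | data) = (2/3)(8/51) + (1/2)(6/17) + (1/6)(25/51) = 37/102.

0.363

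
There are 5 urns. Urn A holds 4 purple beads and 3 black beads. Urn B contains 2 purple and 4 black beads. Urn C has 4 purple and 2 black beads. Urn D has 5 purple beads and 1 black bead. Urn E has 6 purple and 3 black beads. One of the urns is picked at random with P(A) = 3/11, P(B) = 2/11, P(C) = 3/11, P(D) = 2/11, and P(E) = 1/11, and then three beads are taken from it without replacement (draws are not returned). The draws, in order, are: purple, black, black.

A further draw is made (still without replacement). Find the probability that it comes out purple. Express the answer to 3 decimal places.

0.641

For each hypothesis, P(data | H) works out to: P(data | urn A) = (4/7)(3/6)(2/5) = 4/35; P(data | urn B) = (2/6)(4/5)(3/4) = 1/5; P(data | urn C) = (4/6)(2/5)(1/4) = 1/15; P(data | urn D) = (5/6)(1/5)(0/4) = 0; P(data | urn E) = (6/9)(3/8)(2/7) = 1/14.
The prior-weighted likelihoods are 3/11 · 4/35 = 12/385, 2/11 · 1/5 = 2/55, 3/11 · 1/15 = 1/55, 2/11 · 0 = 0, 1/11 · 1/14 = 1/154; these sum to 71/770.
Dividing through by the total gives posterior P(urn A | data) = 24/71, P(urn B | data) = 28/71, P(urn C | data) = 14/71, P(urn D | data) = 0, P(urn E | data) = 5/71.
The predictive probability is P(purple next | data) = (3/4)(24/71) + (1/3)(28/71) + (1)(14/71) + (5/6)(5/71) = 91/142.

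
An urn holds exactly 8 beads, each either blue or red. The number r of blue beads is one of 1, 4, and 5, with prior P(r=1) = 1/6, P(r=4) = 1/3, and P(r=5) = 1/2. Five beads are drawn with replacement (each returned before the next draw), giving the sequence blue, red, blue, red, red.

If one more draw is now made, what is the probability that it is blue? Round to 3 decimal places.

0.528

Under each hypothesis, the probability of the observed sequence is: P(data | r = 1) = (1/8)(7/8)(1/8)(7/8)(7/8) = 0.010468; P(data | r = 4) = (4/8)(4/8)(4/8)(4/8)(4/8) = 0.03125; P(data | r = 5) = (5/8)(3/8)(5/8)(3/8)(3/8) = 0.020599.
The prior-weighted likelihoods are 1/6 · 0.010468 = 0.0017446, 1/3 · 0.03125 = 0.010417, 1/2 · 0.020599 = 0.0103; with total 0.022461.
The posterior is then P(r = 1 | data) = 0.077672, P(r = 4 | data) = 0.46377, P(r = 5 | data) = 0.45856.
The predictive probability is P(blue next | data) = (1/8)(0.077672) + (1/2)(0.46377) + (5/8)(0.45856) = 0.52819.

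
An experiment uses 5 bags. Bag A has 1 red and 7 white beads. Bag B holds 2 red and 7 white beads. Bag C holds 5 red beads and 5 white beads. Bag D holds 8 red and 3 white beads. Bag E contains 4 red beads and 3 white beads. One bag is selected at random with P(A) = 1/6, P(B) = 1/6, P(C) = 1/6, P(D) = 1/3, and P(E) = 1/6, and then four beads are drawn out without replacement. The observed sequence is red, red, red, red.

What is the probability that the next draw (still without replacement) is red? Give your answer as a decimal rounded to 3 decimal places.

0.517

Under each hypothesis, the probability of the observed sequence is: P(data | bag A) = (1/8)(0/7) = 0; P(data | bag B) = (2/9)(1/8)(0/7) = 0; P(data | bag C) = (5/10)(4/9)(3/8)(2/7) = 0.02381; P(data | bag D) = (8/11)(7/10)(6/9)(5/8) = 0.21212; P(data | bag E) = (4/7)(3/6)(2/5)(1/4) = 0.028571.
Weighting by the prior gives 1/6 · 0 = 0, 1/6 · 0 = 0, 1/6 · 0.02381 = 0.0039683, 1/3 · 0.21212 = 0.070707, 1/6 · 0.028571 = 0.0047619; summing to 0.079437.
The posterior is then P(bag A | data) = 0, P(bag B | data) = 0, P(bag C | data) = 0.049955, P(bag D | data) = 0.8901, P(bag E | data) = 0.059946.
So P(red next | data) = Σ P(red next | H) P(H | data) = (1/6)(0.049955) + (4/7)(0.8901) + (0)(0.059946) = 0.51695.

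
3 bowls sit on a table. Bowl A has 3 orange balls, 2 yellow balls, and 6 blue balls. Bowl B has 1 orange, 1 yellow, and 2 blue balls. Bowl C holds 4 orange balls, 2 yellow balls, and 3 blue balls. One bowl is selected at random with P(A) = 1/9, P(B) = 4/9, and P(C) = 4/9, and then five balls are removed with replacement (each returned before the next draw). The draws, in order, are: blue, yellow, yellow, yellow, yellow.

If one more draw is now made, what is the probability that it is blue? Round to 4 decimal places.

0.4558

The likelihood of the observed sequence under each hypothesis: P(data | bowl A) = (6/11)(2/11)(2/11)(2/11)(2/11) = 0.00059608; P(data | bowl B) = (2/4)(1/4)(1/4)(1/4)(1/4) = 0.0019531; P(data | bowl C) = (3/9)(2/9)(2/9)(2/9)(2/9) = 0.00081288.
Weighting by the prior gives 1/9 · 0.00059608 = 6.6232e-05, 4/9 · 0.0019531 = 0.00086806, 4/9 · 0.00081288 = 0.00036128; summing to 0.0012956.
Normalising, the posterior is P(bowl A | data) = 0.051122, P(bowl B | data) = 0.67002, P(bowl C | data) = 0.27886.
So P(blue next | data) = Σ P(blue next | H) P(H | data) = (6/11)(0.051122) + (1/2)(0.67002) + (1/3)(0.27886) = 0.45585.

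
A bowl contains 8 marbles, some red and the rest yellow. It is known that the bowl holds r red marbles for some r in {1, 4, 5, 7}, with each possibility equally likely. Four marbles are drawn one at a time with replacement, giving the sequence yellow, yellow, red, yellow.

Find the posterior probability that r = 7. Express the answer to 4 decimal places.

Under each hypothesis, the probability of the observed sequence is: P(data | r = 1) = (7/8)(7/8)(1/8)(7/8) = 0.08374; P(data | r = 4) = (4/8)(4/8)(4/8)(4/8) = 0.0625; P(data | r = 5) = (3/8)(3/8)(5/8)(3/8) = 0.032959; P(data | r = 7) = (1/8)(1/8)(7/8)(1/8) = 0.001709.
Multiplying each by its prior: 1/4 · 0.08374 = 0.020935, 1/4 · 0.0625 = 0.015625, 1/4 · 0.032959 = 0.0082397, 1/4 · 0.001709 = 0.00042725; with total 0.045227.
Hence P(r = 7 | data) = (0.00042725) / (0.045227) = 0.0094467.

0.0094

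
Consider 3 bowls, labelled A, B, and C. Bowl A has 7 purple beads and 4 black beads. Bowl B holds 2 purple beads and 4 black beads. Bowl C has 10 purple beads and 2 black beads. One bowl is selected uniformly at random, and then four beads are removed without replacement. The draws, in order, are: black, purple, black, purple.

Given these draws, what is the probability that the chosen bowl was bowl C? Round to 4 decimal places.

0.1042

Under each hypothesis, the probability of the observed sequence is: P(data | bowl A) = (4/11)(7/10)(3/9)(6/8) = 7/110; P(data | bowl B) = (4/6)(2/5)(3/4)(1/3) = 1/15; P(data | bowl C) = (2/12)(10/11)(1/10)(9/9) = 1/66.
Weighting by the prior gives 1/3 · 7/110 = 7/330, 1/3 · 1/15 = 1/45, 1/3 · 1/66 = 1/198; these sum to 8/165.
So P(bowl C | data) = (1/198) / (8/165) = 5/48.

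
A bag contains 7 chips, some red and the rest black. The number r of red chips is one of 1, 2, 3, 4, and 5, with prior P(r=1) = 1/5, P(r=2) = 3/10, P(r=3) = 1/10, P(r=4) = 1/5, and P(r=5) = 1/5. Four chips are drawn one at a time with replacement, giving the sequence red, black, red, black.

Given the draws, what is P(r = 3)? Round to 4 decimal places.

Under each hypothesis, the probability of the observed sequence is: P(data | r = 1) = (1/7)(6/7)(1/7)(6/7) = 0.014994; P(data | r = 2) = (2/7)(5/7)(2/7)(5/7) = 0.041649; P(data | r = 3) = (3/7)(4/7)(3/7)(4/7) = 0.059975; P(data | r = 4) = (4/7)(3/7)(4/7)(3/7) = 0.059975; P(data | r = 5) = (5/7)(2/7)(5/7)(2/7) = 0.041649.
Multiplying each by its prior: 1/5 · 0.014994 = 0.0029988, 3/10 · 0.041649 = 0.012495, 1/10 · 0.059975 = 0.0059975, 1/5 · 0.059975 = 0.011995, 1/5 · 0.041649 = 0.0083299; summing to 0.041816.
Hence P(r = 3 | data) = (0.0059975) / (0.041816) = 0.14343.

0.1434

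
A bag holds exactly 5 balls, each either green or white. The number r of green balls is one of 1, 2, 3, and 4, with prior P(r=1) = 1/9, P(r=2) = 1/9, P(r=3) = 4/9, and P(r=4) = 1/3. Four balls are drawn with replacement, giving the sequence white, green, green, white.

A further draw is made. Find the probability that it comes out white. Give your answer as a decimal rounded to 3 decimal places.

0.416

Under each hypothesis, the probability of the observed sequence is: P(data | r = 1) = (4/5)(1/5)(1/5)(4/5) = 0.0256; P(data | r = 2) = (3/5)(2/5)(2/5)(3/5) = 0.0576; P(data | r = 3) = (2/5)(3/5)(3/5)(2/5) = 0.0576; P(data | r = 4) = (1/5)(4/5)(4/5)(1/5) = 0.0256.
Multiplying each by its prior: 1/9 · 0.0256 = 0.0028444, 1/9 · 0.0576 = 0.0064, 4/9 · 0.0576 = 0.0256, 1/3 · 0.0256 = 0.0085333; with total 0.043378.
The posterior is then P(r = 1 | data) = 0.065574, P(r = 2 | data) = 0.14754, P(r = 3 | data) = 0.59016, P(r = 4 | data) = 0.19672.
So P(white next | data) = Σ P(white next | H) P(H | data) = (4/5)(0.065574) + (3/5)(0.14754) + (2/5)(0.59016) + (1/5)(0.19672) = 0.41639.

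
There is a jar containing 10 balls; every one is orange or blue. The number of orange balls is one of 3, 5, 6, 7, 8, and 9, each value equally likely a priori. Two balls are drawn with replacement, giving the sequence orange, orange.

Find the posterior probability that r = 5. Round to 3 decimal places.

0.095

The likelihood of the observed sequence under each hypothesis: P(data | r = 3) = (3/10)(3/10) = 9/100; P(data | r = 5) = (5/10)(5/10) = 1/4; P(data | r = 6) = (6/10)(6/10) = 9/25; P(data | r = 7) = (7/10)(7/10) = 49/100; P(data | r = 8) = (8/10)(8/10) = 16/25; P(data | r = 9) = (9/10)(9/10) = 81/100.
Weighting by the prior gives 1/6 · 9/100 = 3/200, 1/6 · 1/4 = 1/24, 1/6 · 9/25 = 3/50, 1/6 · 49/100 = 49/600, 1/6 · 16/25 = 8/75, 1/6 · 81/100 = 27/200; these sum to 11/25.
By Bayes' rule, P(r = 5 | data) = (1/24) / (11/25) = 25/264.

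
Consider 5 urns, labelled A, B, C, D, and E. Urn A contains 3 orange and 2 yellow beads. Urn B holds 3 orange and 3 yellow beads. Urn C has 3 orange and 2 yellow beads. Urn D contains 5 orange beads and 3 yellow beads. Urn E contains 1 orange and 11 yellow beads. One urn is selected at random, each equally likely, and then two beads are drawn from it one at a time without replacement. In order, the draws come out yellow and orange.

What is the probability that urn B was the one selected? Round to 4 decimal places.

0.2398

Compute the likelihood of the observed sequence for each case: P(data | urn A) = (2/5)(3/4) = 0.3; P(data | urn B) = (3/6)(3/5) = 0.3; P(data | urn C) = (2/5)(3/4) = 0.3; P(data | urn D) = (3/8)(5/7) = 0.26786; P(data | urn E) = (11/12)(1/11) = 0.083333.
The prior-weighted likelihoods are 1/5 · 0.3 = 0.06, 1/5 · 0.3 = 0.06, 1/5 · 0.3 = 0.06, 1/5 · 0.26786 = 0.053571, 1/5 · 0.083333 = 0.016667; summing to 0.25024.
Hence P(urn B | data) = (0.06) / (0.25024) = 0.23977.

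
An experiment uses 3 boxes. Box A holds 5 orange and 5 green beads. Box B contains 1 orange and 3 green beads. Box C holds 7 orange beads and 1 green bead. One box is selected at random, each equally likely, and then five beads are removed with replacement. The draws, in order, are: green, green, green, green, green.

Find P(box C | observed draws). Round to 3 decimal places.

Compute the likelihood of the observed sequence for each case: P(data | box A) = (5/10)(5/10)(5/10)(5/10)(5/10) = 0.03125; P(data | box B) = (3/4)(3/4)(3/4)(3/4)(3/4) = 0.2373; P(data | box C) = (1/8)(1/8)(1/8)(1/8)(1/8) = 3.0518e-05.
Weighting by the prior gives 1/3 · 0.03125 = 0.010417, 1/3 · 0.2373 = 0.079102, 1/3 · 3.0518e-05 = 1.0173e-05; with total 0.089528.
So P(box C | data) = (1.0173e-05) / (0.089528) = 0.00011362.

0.000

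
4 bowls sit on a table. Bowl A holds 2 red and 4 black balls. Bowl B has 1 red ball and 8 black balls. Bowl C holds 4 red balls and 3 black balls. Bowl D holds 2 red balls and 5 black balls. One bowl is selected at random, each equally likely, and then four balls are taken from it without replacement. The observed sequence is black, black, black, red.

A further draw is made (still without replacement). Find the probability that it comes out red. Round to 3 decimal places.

The likelihood of the observed sequence under each hypothesis: P(data | bowl A) = (4/6)(3/5)(2/4)(2/3) = 0.13333; P(data | bowl B) = (8/9)(7/8)(6/7)(1/6) = 0.11111; P(data | bowl C) = (3/7)(2/6)(1/5)(4/4) = 0.028571; P(data | bowl D) = (5/7)(4/6)(3/5)(2/4) = 0.14286.
Multiplying each by its prior: 1/4 · 0.13333 = 0.033333, 1/4 · 0.11111 = 0.027778, 1/4 · 0.028571 = 0.0071429, 1/4 · 0.14286 = 0.035714; summing to 0.10397.
Normalising, the posterior is P(bowl A | data) = 0.32061, P(bowl B | data) = 0.26718, P(bowl C | data) = 0.068702, P(bowl D | data) = 0.34351.
So P(red next | data) = Σ P(red next | H) P(H | data) = (1/2)(0.32061) + (0)(0.26718) + (1)(0.068702) + (1/3)(0.34351) = 0.34351.

0.344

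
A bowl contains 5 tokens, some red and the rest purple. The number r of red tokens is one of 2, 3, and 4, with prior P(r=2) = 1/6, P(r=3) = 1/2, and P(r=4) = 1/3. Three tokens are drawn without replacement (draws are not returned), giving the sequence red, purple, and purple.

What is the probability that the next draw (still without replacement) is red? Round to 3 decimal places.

0.800

For each hypothesis, P(data | H) works out to: P(data | r = 2) = (2/5)(3/4)(2/3) = 1/5; P(data | r = 3) = (3/5)(2/4)(1/3) = 1/10; P(data | r = 4) = (4/5)(1/4)(0/3) = 0.
The prior-weighted likelihoods are 1/6 · 1/5 = 1/30, 1/2 · 1/10 = 1/20, 1/3 · 0 = 0; these sum to 1/12.
Dividing through by the total gives posterior P(r = 2 | data) = 2/5, P(r = 3 | data) = 3/5, P(r = 4 | data) = 0.
The predictive probability is P(red next | data) = (1/2)(2/5) + (1)(3/5) = 4/5.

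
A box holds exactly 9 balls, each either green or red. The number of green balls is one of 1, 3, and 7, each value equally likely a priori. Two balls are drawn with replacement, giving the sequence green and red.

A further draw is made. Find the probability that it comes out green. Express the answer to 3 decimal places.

Under each hypothesis, the probability of the observed sequence is: P(data | r = 1) = (1/9)(8/9) = 8/81; P(data | r = 3) = (3/9)(6/9) = 2/9; P(data | r = 7) = (7/9)(2/9) = 14/81.
Weighting by the prior gives 1/3 · 8/81 = 8/243, 1/3 · 2/9 = 2/27, 1/3 · 14/81 = 14/243; summing to 40/243.
Normalising, the posterior is P(r = 1 | data) = 1/5, P(r = 3 | data) = 9/20, P(r = 7 | data) = 7/20.
The predictive probability is P(green next | data) = (1/9)(1/5) + (1/3)(9/20) + (7/9)(7/20) = 4/9.

0.444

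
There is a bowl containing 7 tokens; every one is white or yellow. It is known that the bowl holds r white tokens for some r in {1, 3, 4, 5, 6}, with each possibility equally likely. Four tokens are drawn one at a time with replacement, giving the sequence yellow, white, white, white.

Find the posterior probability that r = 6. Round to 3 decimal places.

0.280

For each hypothesis, P(data | H) works out to: P(data | r = 1) = (6/7)(1/7)(1/7)(1/7) = 0.002499; P(data | r = 3) = (4/7)(3/7)(3/7)(3/7) = 0.044981; P(data | r = 4) = (3/7)(4/7)(4/7)(4/7) = 0.079967; P(data | r = 5) = (2/7)(5/7)(5/7)(5/7) = 0.10412; P(data | r = 6) = (1/7)(6/7)(6/7)(6/7) = 0.089963.
Multiplying each by its prior: 1/5 · 0.002499 = 0.00049979, 1/5 · 0.044981 = 0.0089963, 1/5 · 0.079967 = 0.015993, 1/5 · 0.10412 = 0.020825, 1/5 · 0.089963 = 0.017993; with total 0.064307.
So P(r = 6 | data) = (0.017993) / (0.064307) = 0.27979.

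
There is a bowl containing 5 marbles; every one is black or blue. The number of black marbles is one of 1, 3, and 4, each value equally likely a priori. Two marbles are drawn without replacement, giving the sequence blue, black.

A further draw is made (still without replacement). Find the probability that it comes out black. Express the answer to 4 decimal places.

For each hypothesis, P(data | H) works out to: P(data | r = 1) = (4/5)(1/4) = 1/5; P(data | r = 3) = (2/5)(3/4) = 3/10; P(data | r = 4) = (1/5)(4/4) = 1/5.
The prior-weighted likelihoods are 1/3 · 1/5 = 1/15, 1/3 · 3/10 = 1/10, 1/3 · 1/5 = 1/15; these sum to 7/30.
Dividing through by the total gives posterior P(r = 1 | data) = 2/7, P(r = 3 | data) = 3/7, P(r = 4 | data) = 2/7.
Averaging over the posterior, P(black next | data) = (0)(2/7) + (2/3)(3/7) + (1)(2/7) = 4/7.

0.5714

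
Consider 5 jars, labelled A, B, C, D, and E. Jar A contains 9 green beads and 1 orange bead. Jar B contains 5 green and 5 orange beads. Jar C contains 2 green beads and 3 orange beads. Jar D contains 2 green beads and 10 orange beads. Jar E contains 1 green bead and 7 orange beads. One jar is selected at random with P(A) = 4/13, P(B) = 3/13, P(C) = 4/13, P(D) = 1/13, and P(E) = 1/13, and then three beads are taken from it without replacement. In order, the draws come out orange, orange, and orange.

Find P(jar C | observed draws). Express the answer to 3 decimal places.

0.220

Compute the likelihood of the observed sequence for each case: P(data | jar A) = (1/10)(0/9) = 0; P(data | jar B) = (5/10)(4/9)(3/8) = 0.083333; P(data | jar C) = (3/5)(2/4)(1/3) = 0.1; P(data | jar D) = (10/12)(9/11)(8/10) = 0.54545; P(data | jar E) = (7/8)(6/7)(5/6) = 0.625.
Multiplying each by its prior: 4/13 · 0 = 0, 3/13 · 0.083333 = 0.019231, 4/13 · 0.1 = 0.030769, 1/13 · 0.54545 = 0.041958, 1/13 · 0.625 = 0.048077; these sum to 0.14003.
Hence P(jar C | data) = (0.030769) / (0.14003) = 0.21973.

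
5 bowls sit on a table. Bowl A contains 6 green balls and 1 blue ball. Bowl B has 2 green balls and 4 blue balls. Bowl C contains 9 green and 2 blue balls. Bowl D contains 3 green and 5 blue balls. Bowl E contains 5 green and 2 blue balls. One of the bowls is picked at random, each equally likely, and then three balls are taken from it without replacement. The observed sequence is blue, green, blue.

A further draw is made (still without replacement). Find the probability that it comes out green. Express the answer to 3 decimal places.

The likelihood of the observed sequence under each hypothesis: P(data | bowl A) = (1/7)(6/6)(0/5) = 0; P(data | bowl B) = (4/6)(2/5)(3/4) = 0.2; P(data | bowl C) = (2/11)(9/10)(1/9) = 0.018182; P(data | bowl D) = (5/8)(3/7)(4/6) = 0.17857; P(data | bowl E) = (2/7)(5/6)(1/5) = 0.047619.
The prior-weighted likelihoods are 1/5 · 0 = 0, 1/5 · 0.2 = 0.04, 1/5 · 0.018182 = 0.0036364, 1/5 · 0.17857 = 0.035714, 1/5 · 0.047619 = 0.0095238; with total 0.088874.
Normalising, the posterior is P(bowl A | data) = 0, P(bowl B | data) = 0.45007, P(bowl C | data) = 0.040916, P(bowl D | data) = 0.40185, P(bowl E | data) = 0.10716.
Averaging over the posterior, P(green next | data) = (1/3)(0.45007) + (1)(0.040916) + (2/5)(0.40185) + (1)(0.10716) = 0.45884.

0.459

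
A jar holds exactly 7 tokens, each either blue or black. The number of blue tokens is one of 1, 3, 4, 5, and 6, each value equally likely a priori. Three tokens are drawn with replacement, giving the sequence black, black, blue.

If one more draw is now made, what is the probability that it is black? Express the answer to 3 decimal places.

The likelihood of the observed sequence under each hypothesis: P(data | r = 1) = (6/7)(6/7)(1/7) = 0.10496; P(data | r = 3) = (4/7)(4/7)(3/7) = 0.13994; P(data | r = 4) = (3/7)(3/7)(4/7) = 0.10496; P(data | r = 5) = (2/7)(2/7)(5/7) = 0.058309; P(data | r = 6) = (1/7)(1/7)(6/7) = 0.017493.
Weighting by the prior gives 1/5 · 0.10496 = 0.020991, 1/5 · 0.13994 = 0.027988, 1/5 · 0.10496 = 0.020991, 1/5 · 0.058309 = 0.011662, 1/5 · 0.017493 = 0.0034985; summing to 0.085131.
The posterior is then P(r = 1 | data) = 0.24658, P(r = 3 | data) = 0.32877, P(r = 4 | data) = 0.24658, P(r = 5 | data) = 0.13699, P(r = 6 | data) = 0.041096.
Averaging over the posterior, P(black next | data) = (6/7)(0.24658) + (4/7)(0.32877) + (3/7)(0.24658) + (2/7)(0.13699) + (1/7)(0.041096) = 0.5499.

0.550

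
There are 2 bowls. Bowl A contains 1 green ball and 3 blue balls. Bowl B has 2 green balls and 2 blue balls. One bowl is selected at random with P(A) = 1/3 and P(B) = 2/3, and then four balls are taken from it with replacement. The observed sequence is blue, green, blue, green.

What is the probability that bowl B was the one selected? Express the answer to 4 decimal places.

0.7805

For each hypothesis, P(data | H) works out to: P(data | bowl A) = (3/4)(1/4)(3/4)(1/4) = 9/256; P(data | bowl B) = (2/4)(2/4)(2/4)(2/4) = 1/16.
Multiplying each by its prior: 1/3 · 9/256 = 3/256, 2/3 · 1/16 = 1/24; summing to 41/768.
By Bayes' rule, P(bowl B | data) = (1/24) / (41/768) = 32/41.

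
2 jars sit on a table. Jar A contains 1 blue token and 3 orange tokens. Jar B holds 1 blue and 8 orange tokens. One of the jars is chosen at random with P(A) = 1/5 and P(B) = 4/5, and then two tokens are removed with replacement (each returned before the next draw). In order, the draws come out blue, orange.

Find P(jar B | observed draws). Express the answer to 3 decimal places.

The likelihood of the observed sequence under each hypothesis: P(data | jar A) = (1/4)(3/4) = 0.1875; P(data | jar B) = (1/9)(8/9) = 0.098765.
The prior-weighted likelihoods are 1/5 · 0.1875 = 0.0375, 4/5 · 0.098765 = 0.079012; with total 0.11651.
Therefore the posterior P(jar B | data) = (0.079012) / (0.11651) = 0.67815.

0.678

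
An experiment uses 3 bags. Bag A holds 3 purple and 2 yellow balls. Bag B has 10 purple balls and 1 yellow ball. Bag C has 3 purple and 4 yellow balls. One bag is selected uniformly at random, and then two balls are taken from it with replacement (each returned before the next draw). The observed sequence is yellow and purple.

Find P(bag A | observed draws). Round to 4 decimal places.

Compute the likelihood of the observed sequence for each case: P(data | bag A) = (2/5)(3/5) = 0.24; P(data | bag B) = (1/11)(10/11) = 0.082645; P(data | bag C) = (4/7)(3/7) = 0.2449.
Weighting by the prior gives 1/3 · 0.24 = 0.08, 1/3 · 0.082645 = 0.027548, 1/3 · 0.2449 = 0.081633; these sum to 0.18918.
So P(bag A | data) = (0.08) / (0.18918) = 0.42288.

0.4229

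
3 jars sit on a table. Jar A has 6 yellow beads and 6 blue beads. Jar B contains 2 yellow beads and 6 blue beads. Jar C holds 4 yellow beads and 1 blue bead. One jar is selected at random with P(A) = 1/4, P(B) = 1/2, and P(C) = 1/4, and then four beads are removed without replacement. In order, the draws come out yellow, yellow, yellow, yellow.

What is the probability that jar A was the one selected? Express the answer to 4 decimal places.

0.1316

The likelihood of the observed sequence under each hypothesis: P(data | jar A) = (6/12)(5/11)(4/10)(3/9) = 1/33; P(data | jar B) = (2/8)(1/7)(0/6) = 0; P(data | jar C) = (4/5)(3/4)(2/3)(1/2) = 1/5.
The prior-weighted likelihoods are 1/4 · 1/33 = 1/132, 1/2 · 0 = 0, 1/4 · 1/5 = 1/20; with total 19/330.
By Bayes' rule, P(jar A | data) = (1/132) / (19/330) = 5/38.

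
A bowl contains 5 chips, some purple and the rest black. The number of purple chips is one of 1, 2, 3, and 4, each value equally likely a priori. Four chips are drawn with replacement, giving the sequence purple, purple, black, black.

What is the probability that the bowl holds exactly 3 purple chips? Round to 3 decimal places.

Under each hypothesis, the probability of the observed sequence is: P(data | r = 1) = (1/5)(1/5)(4/5)(4/5) = 16/625; P(data | r = 2) = (2/5)(2/5)(3/5)(3/5) = 36/625; P(data | r = 3) = (3/5)(3/5)(2/5)(2/5) = 36/625; P(data | r = 4) = (4/5)(4/5)(1/5)(1/5) = 16/625.
The prior-weighted likelihoods are 1/4 · 16/625 = 4/625, 1/4 · 36/625 = 9/625, 1/4 · 36/625 = 9/625, 1/4 · 16/625 = 4/625; with total 26/625.
So P(r = 3 | data) = (9/625) / (26/625) = 9/26.

0.346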